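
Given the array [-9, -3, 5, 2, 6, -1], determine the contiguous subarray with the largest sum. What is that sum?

Using Kadane's algorithm on [-9, -3, 5, 2, 6, -1]:

Scanning through the array:
Position 1 (value -3): max_ending_here = -3, max_so_far = -3
Position 2 (value 5): max_ending_here = 5, max_so_far = 5
Position 3 (value 2): max_ending_here = 7, max_so_far = 7
Position 4 (value 6): max_ending_here = 13, max_so_far = 13
Position 5 (value -1): max_ending_here = 12, max_so_far = 13

Maximum subarray: [5, 2, 6]
Maximum sum: 13

The maximum subarray is [5, 2, 6] with sum 13. This subarray runs from index 2 to index 4.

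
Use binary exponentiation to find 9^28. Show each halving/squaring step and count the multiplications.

Computing 9^28 by squaring (build up from 9^1; each line after the first costs one multiplication):

9^1 = 9
9^2 = (9^1)^2 = 9^2 = 81
9^3 = 9 * 9^2 = 9 * 81 = 729
9^6 = (9^3)^2 = 729^2 = 531441
9^7 = 9 * 9^6 = 9 * 531441 = 4782969
9^14 = (9^7)^2 = 4782969^2 = 22876792454961
9^28 = (9^14)^2 = 22876792454961^2 = 523347633027360537213511521

Result: 523347633027360537213511521
Multiplications needed: 6 (6 lines after 9^1)

9^28 = 523347633027360537213511521. Using exponentiation by squaring, this requires 6 multiplications. The key idea: if the exponent is even, square the half-power; if odd, multiply by the base once.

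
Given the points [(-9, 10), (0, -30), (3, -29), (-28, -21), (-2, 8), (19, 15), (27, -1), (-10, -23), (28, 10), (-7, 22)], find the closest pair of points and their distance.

Computing all pairwise distances among 10 points:

d((-9, 10), (0, -30)) = 41.0
d((-9, 10), (3, -29)) = 40.8044
d((-9, 10), (-28, -21)) = 36.3593
d((-9, 10), (-2, 8)) = 7.2801
d((-9, 10), (19, 15)) = 28.4429
d((-9, 10), (27, -1)) = 37.6431
d((-9, 10), (-10, -23)) = 33.0151
d((-9, 10), (28, 10)) = 37.0
d((-9, 10), (-7, 22)) = 12.1655
d((0, -30), (3, -29)) = 3.1623 <-- minimum
d((0, -30), (-28, -21)) = 29.4109
d((0, -30), (-2, 8)) = 38.0526
d((0, -30), (19, 15)) = 48.8467
d((0, -30), (27, -1)) = 39.6232
d((0, -30), (-10, -23)) = 12.2066
d((0, -30), (28, 10)) = 48.8262
d((0, -30), (-7, 22)) = 52.469
d((3, -29), (-28, -21)) = 32.0156
d((3, -29), (-2, 8)) = 37.3363
d((3, -29), (19, 15)) = 46.8188
d((3, -29), (27, -1)) = 36.8782
d((3, -29), (-10, -23)) = 14.3178
d((3, -29), (28, 10)) = 46.3249
d((3, -29), (-7, 22)) = 51.9711
d((-28, -21), (-2, 8)) = 38.9487
d((-28, -21), (19, 15)) = 59.203
d((-28, -21), (27, -1)) = 58.5235
d((-28, -21), (-10, -23)) = 18.1108
d((-28, -21), (28, 10)) = 64.0078
d((-28, -21), (-7, 22)) = 47.8539
d((-2, 8), (19, 15)) = 22.1359
d((-2, 8), (27, -1)) = 30.3645
d((-2, 8), (-10, -23)) = 32.0156
d((-2, 8), (28, 10)) = 30.0666
d((-2, 8), (-7, 22)) = 14.8661
d((19, 15), (27, -1)) = 17.8885
d((19, 15), (-10, -23)) = 47.8017
d((19, 15), (28, 10)) = 10.2956
d((19, 15), (-7, 22)) = 26.9258
d((27, -1), (-10, -23)) = 43.0465
d((27, -1), (28, 10)) = 11.0454
d((27, -1), (-7, 22)) = 41.0488
d((-10, -23), (28, 10)) = 50.3289
d((-10, -23), (-7, 22)) = 45.0999
d((28, 10), (-7, 22)) = 37.0

Closest pair: (0, -30) and (3, -29) with distance 3.1623

The closest pair is (0, -30) and (3, -29) with Euclidean distance 3.1623. For 10 points, brute-force pairwise comparison is shown above. For large n, the divide-and-conquer algorithm (sort by x, recurse on halves, check the dividing strip) achieves O(n log n).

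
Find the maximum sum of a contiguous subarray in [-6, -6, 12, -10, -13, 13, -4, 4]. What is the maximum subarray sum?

Using Kadane's algorithm on [-6, -6, 12, -10, -13, 13, -4, 4]:

Scanning through the array:
Position 1 (value -6): max_ending_here = -6, max_so_far = -6
Position 2 (value 12): max_ending_here = 12, max_so_far = 12
Position 3 (value -10): max_ending_here = 2, max_so_far = 12
Position 4 (value -13): max_ending_here = -11, max_so_far = 12
Position 5 (value 13): max_ending_here = 13, max_so_far = 13
Position 6 (value -4): max_ending_here = 9, max_so_far = 13
Position 7 (value 4): max_ending_here = 13, max_so_far = 13

Maximum subarray: [13]
Maximum sum: 13

The maximum subarray is [13] with sum 13. This subarray runs from index 5 to index 5.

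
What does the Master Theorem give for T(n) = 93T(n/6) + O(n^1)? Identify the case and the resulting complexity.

Master Theorem for T(n) = 93T(n/6) + O(n^1):

a = 93, b = 6, c = 1
log_b(a) = log_6(93) = 2.5297

Case 1: c = 1 < log_6(93) = 2.5297
T(n) = O(n^(log_6 93))

For T(n) = 93T(n/6) + O(n^1): log_6(93) = 2.5297. This is Case 1 of the Master Theorem (c < log_b(a), work dominated by leaves), giving O(n^(log_6 93)).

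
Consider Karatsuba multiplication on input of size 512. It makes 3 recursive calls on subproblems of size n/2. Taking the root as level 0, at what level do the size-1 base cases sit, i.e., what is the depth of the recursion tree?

For divide and conquer with division factor 2:

Problem sizes at each level:
Level 0: 512
Level 1: 256
Level 2: 128
Level 3: 64
Level 4: 32
Level 5: 16
Level 6: 8
Level 7: 4
Level 8: 2
Level 9: 1

The root is level 0 and the size-1 base case is level 9 (the tree spans levels 0 through 9, i.e. 10 levels counting the root), so the depth is the number of divisions: log_2(512) = 9

The recursion tree depth is log_2(512) = 9. At each level, the problem size is divided by 2, so it takes 9 divisions to reduce to a base case of size 1. The algorithm makes 3 recursive calls at each level.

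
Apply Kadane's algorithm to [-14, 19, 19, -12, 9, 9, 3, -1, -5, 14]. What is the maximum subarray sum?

Using Kadane's algorithm on [-14, 19, 19, -12, 9, 9, 3, -1, -5, 14]:

Scanning through the array:
Position 1 (value 19): max_ending_here = 19, max_so_far = 19
Position 2 (value 19): max_ending_here = 38, max_so_far = 38
Position 3 (value -12): max_ending_here = 26, max_so_far = 38
Position 4 (value 9): max_ending_here = 35, max_so_far = 38
Position 5 (value 9): max_ending_here = 44, max_so_far = 44
Position 6 (value 3): max_ending_here = 47, max_so_far = 47
Position 7 (value -1): max_ending_here = 46, max_so_far = 47
Position 8 (value -5): max_ending_here = 41, max_so_far = 47
Position 9 (value 14): max_ending_here = 55, max_so_far = 55

Maximum subarray: [19, 19, -12, 9, 9, 3, -1, -5, 14]
Maximum sum: 55

The maximum subarray is [19, 19, -12, 9, 9, 3, -1, -5, 14] with sum 55. This subarray runs from index 1 to index 9.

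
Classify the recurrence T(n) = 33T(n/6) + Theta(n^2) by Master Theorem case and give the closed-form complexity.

Master Theorem for T(n) = 33T(n/6) + O(n^2):

a = 33, b = 6, c = 2
log_b(a) = log_6(33) = 1.9514

Case 3: c = 2 > log_6(33) = 1.9514
T(n) = O(n^2) = O(n^2)

For T(n) = 33T(n/6) + O(n^2): log_6(33) = 1.9514. This is Case 3 of the Master Theorem (c > log_b(a), work dominated by root), giving O(n^2).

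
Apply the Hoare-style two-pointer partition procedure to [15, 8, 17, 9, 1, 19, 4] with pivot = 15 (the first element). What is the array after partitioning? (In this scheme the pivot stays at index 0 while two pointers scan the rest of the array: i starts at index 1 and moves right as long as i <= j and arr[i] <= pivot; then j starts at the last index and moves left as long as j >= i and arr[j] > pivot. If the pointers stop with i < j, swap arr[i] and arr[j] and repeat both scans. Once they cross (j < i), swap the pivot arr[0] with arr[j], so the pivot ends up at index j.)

Hoare-style two-pointer partition with pivot = 15:

Initial array: [15, 8, 17, 9, 1, 19, 4]

Pointers start at i = 1, j = 6.
i stops at index 2 (arr[2]=17 > 15), j stops at index 6 (arr[6]=4 <= 15): swap arr[2] and arr[6], array becomes [15, 8, 4, 9, 1, 19, 17]
i ends at 5, j ends at 4: the pointers have crossed (j < i), so scanning stops.

Swap pivot arr[0] with arr[4] to place pivot at position 4: [1, 8, 4, 9, 15, 19, 17]
Pivot position: 4

After partitioning with pivot 15, the array becomes [1, 8, 4, 9, 15, 19, 17]. The pivot is placed at index 4. All elements to the left of the pivot are <= 15, and all elements to the right are > 15.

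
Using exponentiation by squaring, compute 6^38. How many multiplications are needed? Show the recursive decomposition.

Computing 6^38 by squaring (build up from 6^1; each line after the first costs one multiplication):

6^1 = 6
6^2 = (6^1)^2 = 6^2 = 36
6^4 = (6^2)^2 = 36^2 = 1296
6^8 = (6^4)^2 = 1296^2 = 1679616
6^9 = 6 * 6^8 = 6 * 1679616 = 10077696
6^18 = (6^9)^2 = 10077696^2 = 101559956668416
6^19 = 6 * 6^18 = 6 * 101559956668416 = 609359740010496
6^38 = (6^19)^2 = 609359740010496^2 = 371319292745659279662190166016

Result: 371319292745659279662190166016
Multiplications needed: 7 (7 lines after 6^1)

6^38 = 371319292745659279662190166016. Using exponentiation by squaring, this requires 7 multiplications. The key idea: if the exponent is even, square the half-power; if odd, multiply by the base once.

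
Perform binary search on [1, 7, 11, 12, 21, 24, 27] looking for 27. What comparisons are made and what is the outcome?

Binary search for 27 in [1, 7, 11, 12, 21, 24, 27]:

lo=0, hi=6, mid=3, arr[mid]=12 -> 12 < 27, search right half
lo=4, hi=6, mid=5, arr[mid]=24 -> 24 < 27, search right half
lo=6, hi=6, mid=6, arr[mid]=27 -> Found target at index 6!

Binary search finds 27 at index 6 after 3 comparisons. The search repeatedly halves the search space by comparing with the middle element.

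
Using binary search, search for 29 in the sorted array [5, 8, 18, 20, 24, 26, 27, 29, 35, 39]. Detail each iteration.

Binary search for 29 in [5, 8, 18, 20, 24, 26, 27, 29, 35, 39]:

lo=0, hi=9, mid=4, arr[mid]=24 -> 24 < 29, search right half
lo=5, hi=9, mid=7, arr[mid]=29 -> Found target at index 7!

Binary search finds 29 at index 7 after 2 comparisons. The search repeatedly halves the search space by comparing with the middle element.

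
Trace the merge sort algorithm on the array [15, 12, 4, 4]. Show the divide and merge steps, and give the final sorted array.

Merge sort trace:

Split: [15, 12, 4, 4] -> [15, 12] and [4, 4]
  Split: [15, 12] -> [15] and [12]
  Merge: [15] + [12] -> [12, 15]
  Split: [4, 4] -> [4] and [4]
  Merge: [4] + [4] -> [4, 4]
Merge: [12, 15] + [4, 4] -> [4, 4, 12, 15]

Final sorted array: [4, 4, 12, 15]

The merge sort proceeds by recursively splitting the array and merging sorted halves.
After all merges, the sorted array is [4, 4, 12, 15].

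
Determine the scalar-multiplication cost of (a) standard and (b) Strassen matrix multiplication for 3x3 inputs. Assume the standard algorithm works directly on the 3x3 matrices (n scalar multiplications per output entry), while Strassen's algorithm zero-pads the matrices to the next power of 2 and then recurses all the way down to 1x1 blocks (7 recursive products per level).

Matrix multiplication for 3x3 matrices:

Strassen's algorithm requires power-of-2 dimensions. Pad 3x3 to 4x4 (next power of 2).

Standard algorithm: 3^3 = 27 multiplications
Strassen's algorithm: 7^(log2(4)) = 7^2 = 49 multiplications
Difference: 27 - 49 = -22 (Strassen uses MORE here due to padding overhead — for small or just-over-power-of-2 n, padding can outweigh the per-level savings)

Standard: 27 multiplications (3^3). Strassen: 49 multiplications (7^2, after padding to 4x4). Strassen reduces 8 recursive multiplications to 7 at each level.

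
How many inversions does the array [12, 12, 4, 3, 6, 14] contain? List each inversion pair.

Finding inversions in [12, 12, 4, 3, 6, 14]:

(0, 2): arr[0]=12 > arr[2]=4
(0, 3): arr[0]=12 > arr[3]=3
(0, 4): arr[0]=12 > arr[4]=6
(1, 2): arr[1]=12 > arr[2]=4
(1, 3): arr[1]=12 > arr[3]=3
(1, 4): arr[1]=12 > arr[4]=6
(2, 3): arr[2]=4 > arr[3]=3

Total inversions: 7

The array has 7 inversion(s): (0,2), (0,3), (0,4), (1,2), (1,3), (1,4), (2,3). Each pair (i,j) satisfies i < j and arr[i] > arr[j].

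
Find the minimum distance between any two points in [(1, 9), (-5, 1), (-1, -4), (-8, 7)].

Computing all pairwise distances among 4 points:

d((1, 9), (-5, 1)) = 10.0
d((1, 9), (-1, -4)) = 13.1529
d((1, 9), (-8, 7)) = 9.2195
d((-5, 1), (-1, -4)) = 6.4031 <-- minimum
d((-5, 1), (-8, 7)) = 6.7082
d((-1, -4), (-8, 7)) = 13.0384

Closest pair: (-5, 1) and (-1, -4) with distance 6.4031

The closest pair is (-5, 1) and (-1, -4) with Euclidean distance 6.4031. For 4 points, brute-force pairwise comparison is shown above. For large n, the divide-and-conquer algorithm (sort by x, recurse on halves, check the dividing strip) achieves O(n log n).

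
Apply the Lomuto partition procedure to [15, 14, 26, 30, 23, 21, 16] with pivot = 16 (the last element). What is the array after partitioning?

Lomuto partition with pivot = 16:

Initial array: [15, 14, 26, 30, 23, 21, 16]

arr[0]=15 <= 16: swap with position 0, array becomes [15, 14, 26, 30, 23, 21, 16]
arr[1]=14 <= 16: swap with position 1, array becomes [15, 14, 26, 30, 23, 21, 16]
arr[2]=26 > 16: no swap
arr[3]=30 > 16: no swap
arr[4]=23 > 16: no swap
arr[5]=21 > 16: no swap

Place pivot at position 2: [15, 14, 16, 30, 23, 21, 26]
Pivot position: 2

After partitioning with pivot 16, the array becomes [15, 14, 16, 30, 23, 21, 26]. The pivot is placed at index 2. All elements to the left of the pivot are <= 16, and all elements to the right are > 16.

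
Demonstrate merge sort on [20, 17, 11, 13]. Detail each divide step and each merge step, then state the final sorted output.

Merge sort trace:

Split: [20, 17, 11, 13] -> [20, 17] and [11, 13]
  Split: [20, 17] -> [20] and [17]
  Merge: [20] + [17] -> [17, 20]
  Split: [11, 13] -> [11] and [13]
  Merge: [11] + [13] -> [11, 13]
Merge: [17, 20] + [11, 13] -> [11, 13, 17, 20]

Final sorted array: [11, 13, 17, 20]

The merge sort proceeds by recursively splitting the array and merging sorted halves.
After all merges, the sorted array is [11, 13, 17, 20].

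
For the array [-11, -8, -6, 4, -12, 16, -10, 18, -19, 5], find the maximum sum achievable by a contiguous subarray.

Using Kadane's algorithm on [-11, -8, -6, 4, -12, 16, -10, 18, -19, 5]:

Scanning through the array:
Position 1 (value -8): max_ending_here = -8, max_so_far = -8
Position 2 (value -6): max_ending_here = -6, max_so_far = -6
Position 3 (value 4): max_ending_here = 4, max_so_far = 4
Position 4 (value -12): max_ending_here = -8, max_so_far = 4
Position 5 (value 16): max_ending_here = 16, max_so_far = 16
Position 6 (value -10): max_ending_here = 6, max_so_far = 16
Position 7 (value 18): max_ending_here = 24, max_so_far = 24
Position 8 (value -19): max_ending_here = 5, max_so_far = 24
Position 9 (value 5): max_ending_here = 10, max_so_far = 24

Maximum subarray: [16, -10, 18]
Maximum sum: 24

The maximum subarray is [16, -10, 18] with sum 24. This subarray runs from index 5 to index 7.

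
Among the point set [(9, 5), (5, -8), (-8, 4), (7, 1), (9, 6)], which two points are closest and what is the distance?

Computing all pairwise distances among 5 points:

d((9, 5), (5, -8)) = 13.6015
d((9, 5), (-8, 4)) = 17.0294
d((9, 5), (7, 1)) = 4.4721
d((9, 5), (9, 6)) = 1.0 <-- minimum
d((5, -8), (-8, 4)) = 17.6918
d((5, -8), (7, 1)) = 9.2195
d((5, -8), (9, 6)) = 14.5602
d((-8, 4), (7, 1)) = 15.2971
d((-8, 4), (9, 6)) = 17.1172
d((7, 1), (9, 6)) = 5.3852

Closest pair: (9, 5) and (9, 6) with distance 1.0

The closest pair is (9, 5) and (9, 6) with Euclidean distance 1.0. For 5 points, brute-force pairwise comparison is shown above. For large n, the divide-and-conquer algorithm (sort by x, recurse on halves, check the dividing strip) achieves O(n log n).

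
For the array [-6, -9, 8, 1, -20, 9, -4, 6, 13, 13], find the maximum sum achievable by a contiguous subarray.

Using Kadane's algorithm on [-6, -9, 8, 1, -20, 9, -4, 6, 13, 13]:

Scanning through the array:
Position 1 (value -9): max_ending_here = -9, max_so_far = -6
Position 2 (value 8): max_ending_here = 8, max_so_far = 8
Position 3 (value 1): max_ending_here = 9, max_so_far = 9
Position 4 (value -20): max_ending_here = -11, max_so_far = 9
Position 5 (value 9): max_ending_here = 9, max_so_far = 9
Position 6 (value -4): max_ending_here = 5, max_so_far = 9
Position 7 (value 6): max_ending_here = 11, max_so_far = 11
Position 8 (value 13): max_ending_here = 24, max_so_far = 24
Position 9 (value 13): max_ending_here = 37, max_so_far = 37

Maximum subarray: [9, -4, 6, 13, 13]
Maximum sum: 37

The maximum subarray is [9, -4, 6, 13, 13] with sum 37. This subarray runs from index 5 to index 9.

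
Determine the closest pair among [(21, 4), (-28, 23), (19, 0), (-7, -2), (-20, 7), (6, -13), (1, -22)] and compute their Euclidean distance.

Computing all pairwise distances among 7 points:

d((21, 4), (-28, 23)) = 52.5547
d((21, 4), (19, 0)) = 4.4721 <-- minimum
d((21, 4), (-7, -2)) = 28.6356
d((21, 4), (-20, 7)) = 41.1096
d((21, 4), (6, -13)) = 22.6716
d((21, 4), (1, -22)) = 32.8024
d((-28, 23), (19, 0)) = 52.3259
d((-28, 23), (-7, -2)) = 32.6497
d((-28, 23), (-20, 7)) = 17.8885
d((-28, 23), (6, -13)) = 49.5177
d((-28, 23), (1, -22)) = 53.535
d((19, 0), (-7, -2)) = 26.0768
d((19, 0), (-20, 7)) = 39.6232
d((19, 0), (6, -13)) = 18.3848
d((19, 0), (1, -22)) = 28.4253
d((-7, -2), (-20, 7)) = 15.8114
d((-7, -2), (6, -13)) = 17.0294
d((-7, -2), (1, -22)) = 21.5407
d((-20, 7), (6, -13)) = 32.8024
d((-20, 7), (1, -22)) = 35.805
d((6, -13), (1, -22)) = 10.2956

Closest pair: (21, 4) and (19, 0) with distance 4.4721

The closest pair is (21, 4) and (19, 0) with Euclidean distance 4.4721. For 7 points, brute-force pairwise comparison is shown above. For large n, the divide-and-conquer algorithm (sort by x, recurse on halves, check the dividing strip) achieves O(n log n).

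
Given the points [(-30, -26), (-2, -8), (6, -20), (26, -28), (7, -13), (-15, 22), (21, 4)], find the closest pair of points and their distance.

Computing all pairwise distances among 7 points:

d((-30, -26), (-2, -8)) = 33.2866
d((-30, -26), (6, -20)) = 36.4966
d((-30, -26), (26, -28)) = 56.0357
d((-30, -26), (7, -13)) = 39.2173
d((-30, -26), (-15, 22)) = 50.2892
d((-30, -26), (21, 4)) = 59.1692
d((-2, -8), (6, -20)) = 14.4222
d((-2, -8), (26, -28)) = 34.4093
d((-2, -8), (7, -13)) = 10.2956
d((-2, -8), (-15, 22)) = 32.6956
d((-2, -8), (21, 4)) = 25.9422
d((6, -20), (26, -28)) = 21.5407
d((6, -20), (7, -13)) = 7.0711 <-- minimum
d((6, -20), (-15, 22)) = 46.9574
d((6, -20), (21, 4)) = 28.3019
d((26, -28), (7, -13)) = 24.2074
d((26, -28), (-15, 22)) = 64.6607
d((26, -28), (21, 4)) = 32.3883
d((7, -13), (-15, 22)) = 41.3401
d((7, -13), (21, 4)) = 22.0227
d((-15, 22), (21, 4)) = 40.2492

Closest pair: (6, -20) and (7, -13) with distance 7.0711

The closest pair is (6, -20) and (7, -13) with Euclidean distance 7.0711. For 7 points, brute-force pairwise comparison is shown above. For large n, the divide-and-conquer algorithm (sort by x, recurse on halves, check the dividing strip) achieves O(n log n).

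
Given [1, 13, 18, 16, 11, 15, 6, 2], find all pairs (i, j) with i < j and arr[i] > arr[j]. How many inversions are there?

Finding inversions in [1, 13, 18, 16, 11, 15, 6, 2]:

(1, 4): arr[1]=13 > arr[4]=11
(1, 6): arr[1]=13 > arr[6]=6
(1, 7): arr[1]=13 > arr[7]=2
(2, 3): arr[2]=18 > arr[3]=16
(2, 4): arr[2]=18 > arr[4]=11
(2, 5): arr[2]=18 > arr[5]=15
(2, 6): arr[2]=18 > arr[6]=6
(2, 7): arr[2]=18 > arr[7]=2
(3, 4): arr[3]=16 > arr[4]=11
(3, 5): arr[3]=16 > arr[5]=15
(3, 6): arr[3]=16 > arr[6]=6
(3, 7): arr[3]=16 > arr[7]=2
(4, 6): arr[4]=11 > arr[6]=6
(4, 7): arr[4]=11 > arr[7]=2
(5, 6): arr[5]=15 > arr[6]=6
(5, 7): arr[5]=15 > arr[7]=2
(6, 7): arr[6]=6 > arr[7]=2

Total inversions: 17

The array has 17 inversion(s): (1,4), (1,6), (1,7), (2,3), (2,4), (2,5), (2,6), (2,7), (3,4), (3,5), (3,6), (3,7), (4,6), (4,7), (5,6), (5,7), (6,7). Each pair (i,j) satisfies i < j and arr[i] > arr[j].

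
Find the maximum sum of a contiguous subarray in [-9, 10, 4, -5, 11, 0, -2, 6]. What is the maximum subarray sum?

Using Kadane's algorithm on [-9, 10, 4, -5, 11, 0, -2, 6]:

Scanning through the array:
Position 1 (value 10): max_ending_here = 10, max_so_far = 10
Position 2 (value 4): max_ending_here = 14, max_so_far = 14
Position 3 (value -5): max_ending_here = 9, max_so_far = 14
Position 4 (value 11): max_ending_here = 20, max_so_far = 20
Position 5 (value 0): max_ending_here = 20, max_so_far = 20
Position 6 (value -2): max_ending_here = 18, max_so_far = 20
Position 7 (value 6): max_ending_here = 24, max_so_far = 24

Maximum subarray: [10, 4, -5, 11, 0, -2, 6]
Maximum sum: 24

The maximum subarray is [10, 4, -5, 11, 0, -2, 6] with sum 24. This subarray runs from index 1 to index 7.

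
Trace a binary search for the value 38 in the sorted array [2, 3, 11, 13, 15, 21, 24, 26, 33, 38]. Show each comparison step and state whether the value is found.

Binary search for 38 in [2, 3, 11, 13, 15, 21, 24, 26, 33, 38]:

lo=0, hi=9, mid=4, arr[mid]=15 -> 15 < 38, search right half
lo=5, hi=9, mid=7, arr[mid]=26 -> 26 < 38, search right half
lo=8, hi=9, mid=8, arr[mid]=33 -> 33 < 38, search right half
lo=9, hi=9, mid=9, arr[mid]=38 -> Found target at index 9!

Binary search finds 38 at index 9 after 4 comparisons. The search repeatedly halves the search space by comparing with the middle element.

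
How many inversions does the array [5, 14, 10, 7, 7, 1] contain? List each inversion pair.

Finding inversions in [5, 14, 10, 7, 7, 1]:

(0, 5): arr[0]=5 > arr[5]=1
(1, 2): arr[1]=14 > arr[2]=10
(1, 3): arr[1]=14 > arr[3]=7
(1, 4): arr[1]=14 > arr[4]=7
(1, 5): arr[1]=14 > arr[5]=1
(2, 3): arr[2]=10 > arr[3]=7
(2, 4): arr[2]=10 > arr[4]=7
(2, 5): arr[2]=10 > arr[5]=1
(3, 5): arr[3]=7 > arr[5]=1
(4, 5): arr[4]=7 > arr[5]=1

Total inversions: 10

The array has 10 inversion(s): (0,5), (1,2), (1,3), (1,4), (1,5), (2,3), (2,4), (2,5), (3,5), (4,5). Each pair (i,j) satisfies i < j and arr[i] > arr[j].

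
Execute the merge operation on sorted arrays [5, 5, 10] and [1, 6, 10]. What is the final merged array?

Merging process:

Compare 5 vs 1: take 1 from right. Merged: [1]
Compare 5 vs 6: take 5 from left. Merged: [1, 5]
Compare 5 vs 6: take 5 from left. Merged: [1, 5, 5]
Compare 10 vs 6: take 6 from right. Merged: [1, 5, 5, 6]
Compare 10 vs 10: take 10 from left. Merged: [1, 5, 5, 6, 10]
Append remaining from right: [10]. Merged: [1, 5, 5, 6, 10, 10]

Final merged array: [1, 5, 5, 6, 10, 10]
Total comparisons: 5

The merged array is [1, 5, 5, 6, 10, 10], requiring 5 comparisons. The merge step runs in O(n) time where n is the total number of elements.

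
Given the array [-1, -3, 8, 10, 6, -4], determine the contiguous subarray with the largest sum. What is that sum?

Using Kadane's algorithm on [-1, -3, 8, 10, 6, -4]:

Scanning through the array:
Position 1 (value -3): max_ending_here = -3, max_so_far = -1
Position 2 (value 8): max_ending_here = 8, max_so_far = 8
Position 3 (value 10): max_ending_here = 18, max_so_far = 18
Position 4 (value 6): max_ending_here = 24, max_so_far = 24
Position 5 (value -4): max_ending_here = 20, max_so_far = 24

Maximum subarray: [8, 10, 6]
Maximum sum: 24

The maximum subarray is [8, 10, 6] with sum 24. This subarray runs from index 2 to index 4.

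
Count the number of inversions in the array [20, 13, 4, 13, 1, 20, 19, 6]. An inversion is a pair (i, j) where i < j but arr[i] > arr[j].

Finding inversions in [20, 13, 4, 13, 1, 20, 19, 6]:

(0, 1): arr[0]=20 > arr[1]=13
(0, 2): arr[0]=20 > arr[2]=4
(0, 3): arr[0]=20 > arr[3]=13
(0, 4): arr[0]=20 > arr[4]=1
(0, 6): arr[0]=20 > arr[6]=19
(0, 7): arr[0]=20 > arr[7]=6
(1, 2): arr[1]=13 > arr[2]=4
(1, 4): arr[1]=13 > arr[4]=1
(1, 7): arr[1]=13 > arr[7]=6
(2, 4): arr[2]=4 > arr[4]=1
(3, 4): arr[3]=13 > arr[4]=1
(3, 7): arr[3]=13 > arr[7]=6
(5, 6): arr[5]=20 > arr[6]=19
(5, 7): arr[5]=20 > arr[7]=6
(6, 7): arr[6]=19 > arr[7]=6

Total inversions: 15

The array has 15 inversion(s): (0,1), (0,2), (0,3), (0,4), (0,6), (0,7), (1,2), (1,4), (1,7), (2,4), (3,4), (3,7), (5,6), (5,7), (6,7). Each pair (i,j) satisfies i < j and arr[i] > arr[j].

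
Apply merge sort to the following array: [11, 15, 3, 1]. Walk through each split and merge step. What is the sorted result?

Merge sort trace:

Split: [11, 15, 3, 1] -> [11, 15] and [3, 1]
  Split: [11, 15] -> [11] and [15]
  Merge: [11] + [15] -> [11, 15]
  Split: [3, 1] -> [3] and [1]
  Merge: [3] + [1] -> [1, 3]
Merge: [11, 15] + [1, 3] -> [1, 3, 11, 15]

Final sorted array: [1, 3, 11, 15]

The merge sort proceeds by recursively splitting the array and merging sorted halves.
After all merges, the sorted array is [1, 3, 11, 15].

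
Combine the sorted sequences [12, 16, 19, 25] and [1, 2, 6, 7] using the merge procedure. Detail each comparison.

Merging process:

Compare 12 vs 1: take 1 from right. Merged: [1]
Compare 12 vs 2: take 2 from right. Merged: [1, 2]
Compare 12 vs 6: take 6 from right. Merged: [1, 2, 6]
Compare 12 vs 7: take 7 from right. Merged: [1, 2, 6, 7]
Append remaining from left: [12, 16, 19, 25]. Merged: [1, 2, 6, 7, 12, 16, 19, 25]

Final merged array: [1, 2, 6, 7, 12, 16, 19, 25]
Total comparisons: 4

The merged array is [1, 2, 6, 7, 12, 16, 19, 25], requiring 4 comparisons. The merge step runs in O(n) time where n is the total number of elements.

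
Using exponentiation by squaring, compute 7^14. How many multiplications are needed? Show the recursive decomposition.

Computing 7^14 by squaring (build up from 7^1; each line after the first costs one multiplication):

7^1 = 7
7^2 = (7^1)^2 = 7^2 = 49
7^3 = 7 * 7^2 = 7 * 49 = 343
7^6 = (7^3)^2 = 343^2 = 117649
7^7 = 7 * 7^6 = 7 * 117649 = 823543
7^14 = (7^7)^2 = 823543^2 = 678223072849

Result: 678223072849
Multiplications needed: 5 (5 lines after 7^1)

7^14 = 678223072849. Using exponentiation by squaring, this requires 5 multiplications. The key idea: if the exponent is even, square the half-power; if odd, multiply by the base once.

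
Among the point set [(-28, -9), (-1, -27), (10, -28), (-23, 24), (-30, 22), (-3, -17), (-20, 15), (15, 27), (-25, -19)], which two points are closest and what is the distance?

Computing all pairwise distances among 9 points:

d((-28, -9), (-1, -27)) = 32.45
d((-28, -9), (10, -28)) = 42.4853
d((-28, -9), (-23, 24)) = 33.3766
d((-28, -9), (-30, 22)) = 31.0644
d((-28, -9), (-3, -17)) = 26.2488
d((-28, -9), (-20, 15)) = 25.2982
d((-28, -9), (15, 27)) = 56.0803
d((-28, -9), (-25, -19)) = 10.4403
d((-1, -27), (10, -28)) = 11.0454
d((-1, -27), (-23, 24)) = 55.5428
d((-1, -27), (-30, 22)) = 56.9386
d((-1, -27), (-3, -17)) = 10.198
d((-1, -27), (-20, 15)) = 46.0977
d((-1, -27), (15, 27)) = 56.3205
d((-1, -27), (-25, -19)) = 25.2982
d((10, -28), (-23, 24)) = 61.5873
d((10, -28), (-30, 22)) = 64.0312
d((10, -28), (-3, -17)) = 17.0294
d((10, -28), (-20, 15)) = 52.4309
d((10, -28), (15, 27)) = 55.2268
d((10, -28), (-25, -19)) = 36.1386
d((-23, 24), (-30, 22)) = 7.2801 <-- minimum
d((-23, 24), (-3, -17)) = 45.618
d((-23, 24), (-20, 15)) = 9.4868
d((-23, 24), (15, 27)) = 38.1182
d((-23, 24), (-25, -19)) = 43.0465
d((-30, 22), (-3, -17)) = 47.4342
d((-30, 22), (-20, 15)) = 12.2066
d((-30, 22), (15, 27)) = 45.2769
d((-30, 22), (-25, -19)) = 41.3038
d((-3, -17), (-20, 15)) = 36.2353
d((-3, -17), (15, 27)) = 47.5395
d((-3, -17), (-25, -19)) = 22.0907
d((-20, 15), (15, 27)) = 37.0
d((-20, 15), (-25, -19)) = 34.3657
d((15, 27), (-25, -19)) = 60.959

Closest pair: (-23, 24) and (-30, 22) with distance 7.2801

The closest pair is (-23, 24) and (-30, 22) with Euclidean distance 7.2801. For 9 points, brute-force pairwise comparison is shown above. For large n, the divide-and-conquer algorithm (sort by x, recurse on halves, check the dividing strip) achieves O(n log n).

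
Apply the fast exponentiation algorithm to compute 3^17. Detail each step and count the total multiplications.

Computing 3^17 by squaring (build up from 3^1; each line after the first costs one multiplication):

3^1 = 3
3^2 = (3^1)^2 = 3^2 = 9
3^4 = (3^2)^2 = 9^2 = 81
3^8 = (3^4)^2 = 81^2 = 6561
3^16 = (3^8)^2 = 6561^2 = 43046721
3^17 = 3 * 3^16 = 3 * 43046721 = 129140163

Result: 129140163
Multiplications needed: 5 (5 lines after 3^1)

3^17 = 129140163. Using exponentiation by squaring, this requires 5 multiplications. The key idea: if the exponent is even, square the half-power; if odd, multiply by the base once.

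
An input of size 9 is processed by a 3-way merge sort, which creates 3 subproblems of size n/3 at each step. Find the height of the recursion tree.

For divide and conquer with division factor 3:

Problem sizes at each level:
Level 0: 9
Level 1: 3
Level 2: 1

The root is level 0 and the size-1 base case is level 2 (the tree spans levels 0 through 2, i.e. 3 levels counting the root), so the depth is the number of divisions: log_3(9) = 2

The recursion tree depth is log_3(9) = 2. At each level, the problem size is divided by 3, so it takes 2 divisions to reduce to a base case of size 1. The algorithm makes 3 recursive calls at each level.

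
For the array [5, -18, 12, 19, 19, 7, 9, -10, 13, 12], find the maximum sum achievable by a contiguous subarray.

Using Kadane's algorithm on [5, -18, 12, 19, 19, 7, 9, -10, 13, 12]:

Scanning through the array:
Position 1 (value -18): max_ending_here = -13, max_so_far = 5
Position 2 (value 12): max_ending_here = 12, max_so_far = 12
Position 3 (value 19): max_ending_here = 31, max_so_far = 31
Position 4 (value 19): max_ending_here = 50, max_so_far = 50
Position 5 (value 7): max_ending_here = 57, max_so_far = 57
Position 6 (value 9): max_ending_here = 66, max_so_far = 66
Position 7 (value -10): max_ending_here = 56, max_so_far = 66
Position 8 (value 13): max_ending_here = 69, max_so_far = 69
Position 9 (value 12): max_ending_here = 81, max_so_far = 81

Maximum subarray: [12, 19, 19, 7, 9, -10, 13, 12]
Maximum sum: 81

The maximum subarray is [12, 19, 19, 7, 9, -10, 13, 12] with sum 81. This subarray runs from index 2 to index 9.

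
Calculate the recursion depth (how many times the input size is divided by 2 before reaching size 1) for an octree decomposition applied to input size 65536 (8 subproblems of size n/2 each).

For divide and conquer with division factor 2:

Problem sizes at each level:
Level 0: 65536
Level 1: 32768
Level 2: 16384
Level 3: 8192
Level 4: 4096
Level 5: 2048
Level 6: 1024
Level 7: 512
Level 8: 256
Level 9: 128
Level 10: 64
Level 11: 32
Level 12: 16
Level 13: 8
Level 14: 4
Level 15: 2
Level 16: 1

The root is level 0 and the size-1 base case is level 16 (the tree spans levels 0 through 16, i.e. 17 levels counting the root), so the depth is the number of divisions: log_2(65536) = 16

The recursion tree depth is log_2(65536) = 16. At each level, the problem size is divided by 2, so it takes 16 divisions to reduce to a base case of size 1. The algorithm makes 8 recursive calls at each level.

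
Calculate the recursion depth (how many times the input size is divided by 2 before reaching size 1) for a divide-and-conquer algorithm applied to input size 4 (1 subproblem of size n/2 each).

For divide and conquer with division factor 2:

Problem sizes at each level:
Level 0: 4
Level 1: 2
Level 2: 1

The root is level 0 and the size-1 base case is level 2 (the tree spans levels 0 through 2, i.e. 3 levels counting the root), so the depth is the number of divisions: log_2(4) = 2

The recursion tree depth is log_2(4) = 2. At each level, the problem size is divided by 2, so it takes 2 divisions to reduce to a base case of size 1. The algorithm makes 1 recursive call at each level.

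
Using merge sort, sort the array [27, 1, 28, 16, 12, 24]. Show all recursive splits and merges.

Merge sort trace:

Split: [27, 1, 28, 16, 12, 24] -> [27, 1, 28] and [16, 12, 24]
  Split: [27, 1, 28] -> [27] and [1, 28]
    Split: [1, 28] -> [1] and [28]
    Merge: [1] + [28] -> [1, 28]
  Merge: [27] + [1, 28] -> [1, 27, 28]
  Split: [16, 12, 24] -> [16] and [12, 24]
    Split: [12, 24] -> [12] and [24]
    Merge: [12] + [24] -> [12, 24]
  Merge: [16] + [12, 24] -> [12, 16, 24]
Merge: [1, 27, 28] + [12, 16, 24] -> [1, 12, 16, 24, 27, 28]

Final sorted array: [1, 12, 16, 24, 27, 28]

The merge sort proceeds by recursively splitting the array and merging sorted halves.
After all merges, the sorted array is [1, 12, 16, 24, 27, 28].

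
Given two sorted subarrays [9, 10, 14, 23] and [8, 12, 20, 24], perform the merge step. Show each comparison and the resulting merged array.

Merging process:

Compare 9 vs 8: take 8 from right. Merged: [8]
Compare 9 vs 12: take 9 from left. Merged: [8, 9]
Compare 10 vs 12: take 10 from left. Merged: [8, 9, 10]
Compare 14 vs 12: take 12 from right. Merged: [8, 9, 10, 12]
Compare 14 vs 20: take 14 from left. Merged: [8, 9, 10, 12, 14]
Compare 23 vs 20: take 20 from right. Merged: [8, 9, 10, 12, 14, 20]
Compare 23 vs 24: take 23 from left. Merged: [8, 9, 10, 12, 14, 20, 23]
Append remaining from right: [24]. Merged: [8, 9, 10, 12, 14, 20, 23, 24]

Final merged array: [8, 9, 10, 12, 14, 20, 23, 24]
Total comparisons: 7

The merged array is [8, 9, 10, 12, 14, 20, 23, 24], requiring 7 comparisons. The merge step runs in O(n) time where n is the total number of elements.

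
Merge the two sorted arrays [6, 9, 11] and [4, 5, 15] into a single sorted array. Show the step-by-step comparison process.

Merging process:

Compare 6 vs 4: take 4 from right. Merged: [4]
Compare 6 vs 5: take 5 from right. Merged: [4, 5]
Compare 6 vs 15: take 6 from left. Merged: [4, 5, 6]
Compare 9 vs 15: take 9 from left. Merged: [4, 5, 6, 9]
Compare 11 vs 15: take 11 from left. Merged: [4, 5, 6, 9, 11]
Append remaining from right: [15]. Merged: [4, 5, 6, 9, 11, 15]

Final merged array: [4, 5, 6, 9, 11, 15]
Total comparisons: 5

The merged array is [4, 5, 6, 9, 11, 15], requiring 5 comparisons. The merge step runs in O(n) time where n is the total number of elements.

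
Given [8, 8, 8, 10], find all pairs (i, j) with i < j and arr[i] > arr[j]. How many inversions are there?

Finding inversions in [8, 8, 8, 10]:


Total inversions: 0

The array has 0 inversions. It is already sorted.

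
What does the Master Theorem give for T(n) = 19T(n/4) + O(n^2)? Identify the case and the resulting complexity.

Master Theorem for T(n) = 19T(n/4) + O(n^2):

a = 19, b = 4, c = 2
log_b(a) = log_4(19) = 2.1240

Case 1: c = 2 < log_4(19) = 2.1240
T(n) = O(n^(log_4 19))

For T(n) = 19T(n/4) + O(n^2): log_4(19) = 2.1240. This is Case 1 of the Master Theorem (c < log_b(a), work dominated by leaves), giving O(n^(log_4 19)).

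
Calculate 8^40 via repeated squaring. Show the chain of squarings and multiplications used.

Computing 8^40 by squaring (build up from 8^1; each line after the first costs one multiplication):

8^1 = 8
8^2 = (8^1)^2 = 8^2 = 64
8^4 = (8^2)^2 = 64^2 = 4096
8^5 = 8 * 8^4 = 8 * 4096 = 32768
8^10 = (8^5)^2 = 32768^2 = 1073741824
8^20 = (8^10)^2 = 1073741824^2 = 1152921504606846976
8^40 = (8^20)^2 = 1152921504606846976^2 = 1329227995784915872903807060280344576

Result: 1329227995784915872903807060280344576
Multiplications needed: 6 (6 lines after 8^1)

8^40 = 1329227995784915872903807060280344576. Using exponentiation by squaring, this requires 6 multiplications. The key idea: if the exponent is even, square the half-power; if odd, multiply by the base once.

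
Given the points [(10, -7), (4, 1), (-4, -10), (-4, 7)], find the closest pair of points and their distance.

Computing all pairwise distances among 4 points:

d((10, -7), (4, 1)) = 10.0 <-- minimum
d((10, -7), (-4, -10)) = 14.3178
d((10, -7), (-4, 7)) = 19.799
d((4, 1), (-4, -10)) = 13.6015
d((4, 1), (-4, 7)) = 10.0 <-- minimum
d((-4, -10), (-4, 7)) = 17.0

Minimum distance: 10.0 (tie among 2 pairs: (10, -7) and (4, 1); (4, 1) and (-4, 7))

The minimum Euclidean distance is 10.0. There is a tie: 2 pairs achieve this minimum — (10, -7) and (4, 1); (4, 1) and (-4, 7). Any of these is a valid closest pair. For 4 points, brute-force pairwise comparison is shown above. For large n, the divide-and-conquer algorithm (sort by x, recurse on halves, check the dividing strip) achieves O(n log n).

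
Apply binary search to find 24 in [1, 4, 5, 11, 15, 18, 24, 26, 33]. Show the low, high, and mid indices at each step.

Binary search for 24 in [1, 4, 5, 11, 15, 18, 24, 26, 33]:

lo=0, hi=8, mid=4, arr[mid]=15 -> 15 < 24, search right half
lo=5, hi=8, mid=6, arr[mid]=24 -> Found target at index 6!

Binary search finds 24 at index 6 after 2 comparisons. The search repeatedly halves the search space by comparing with the middle element.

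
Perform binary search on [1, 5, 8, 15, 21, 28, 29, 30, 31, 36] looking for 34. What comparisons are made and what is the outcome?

Binary search for 34 in [1, 5, 8, 15, 21, 28, 29, 30, 31, 36]:

lo=0, hi=9, mid=4, arr[mid]=21 -> 21 < 34, search right half
lo=5, hi=9, mid=7, arr[mid]=30 -> 30 < 34, search right half
lo=8, hi=9, mid=8, arr[mid]=31 -> 31 < 34, search right half
lo=9, hi=9, mid=9, arr[mid]=36 -> 36 > 34, search left half
lo=9 > hi=8, target 34 not found

Binary search determines that 34 is not in the array after 4 comparisons. The search space was exhausted without finding the target.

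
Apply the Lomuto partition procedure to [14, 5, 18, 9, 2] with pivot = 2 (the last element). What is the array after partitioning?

Lomuto partition with pivot = 2:

Initial array: [14, 5, 18, 9, 2]

arr[0]=14 > 2: no swap
arr[1]=5 > 2: no swap
arr[2]=18 > 2: no swap
arr[3]=9 > 2: no swap

Place pivot at position 0: [2, 5, 18, 9, 14]
Pivot position: 0

After partitioning with pivot 2, the array becomes [2, 5, 18, 9, 14]. The pivot is placed at index 0. All elements to the left of the pivot are <= 2, and all elements to the right are > 2.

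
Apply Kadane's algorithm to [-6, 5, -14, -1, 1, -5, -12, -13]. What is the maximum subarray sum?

Using Kadane's algorithm on [-6, 5, -14, -1, 1, -5, -12, -13]:

Scanning through the array:
Position 1 (value 5): max_ending_here = 5, max_so_far = 5
Position 2 (value -14): max_ending_here = -9, max_so_far = 5
Position 3 (value -1): max_ending_here = -1, max_so_far = 5
Position 4 (value 1): max_ending_here = 1, max_so_far = 5
Position 5 (value -5): max_ending_here = -4, max_so_far = 5
Position 6 (value -12): max_ending_here = -12, max_so_far = 5
Position 7 (value -13): max_ending_here = -13, max_so_far = 5

Maximum subarray: [5]
Maximum sum: 5

The maximum subarray is [5] with sum 5. This subarray runs from index 1 to index 1.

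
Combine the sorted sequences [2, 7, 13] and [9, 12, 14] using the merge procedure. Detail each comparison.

Merging process:

Compare 2 vs 9: take 2 from left. Merged: [2]
Compare 7 vs 9: take 7 from left. Merged: [2, 7]
Compare 13 vs 9: take 9 from right. Merged: [2, 7, 9]
Compare 13 vs 12: take 12 from right. Merged: [2, 7, 9, 12]
Compare 13 vs 14: take 13 from left. Merged: [2, 7, 9, 12, 13]
Append remaining from right: [14]. Merged: [2, 7, 9, 12, 13, 14]

Final merged array: [2, 7, 9, 12, 13, 14]
Total comparisons: 5

The merged array is [2, 7, 9, 12, 13, 14], requiring 5 comparisons. The merge step runs in O(n) time where n is the total number of elements.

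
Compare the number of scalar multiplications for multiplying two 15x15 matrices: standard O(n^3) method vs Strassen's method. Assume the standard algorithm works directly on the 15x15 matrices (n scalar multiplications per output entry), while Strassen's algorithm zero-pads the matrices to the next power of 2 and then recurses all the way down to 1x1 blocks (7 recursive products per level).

Matrix multiplication for 15x15 matrices:

Strassen's algorithm requires power-of-2 dimensions. Pad 15x15 to 16x16 (next power of 2).

Standard algorithm: 15^3 = 3375 multiplications
Strassen's algorithm: 7^(log2(16)) = 7^4 = 2401 multiplications
Savings: 3375 - 2401 = 974 multiplications

Standard: 3375 multiplications (15^3). Strassen: 2401 multiplications (7^4, after padding to 16x16). Strassen reduces 8 recursive multiplications to 7 at each level.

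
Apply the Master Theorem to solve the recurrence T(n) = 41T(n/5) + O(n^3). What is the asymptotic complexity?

Master Theorem for T(n) = 41T(n/5) + O(n^3):

a = 41, b = 5, c = 3
log_b(a) = log_5(41) = 2.3074

Case 3: c = 3 > log_5(41) = 2.3074
T(n) = O(n^3) = O(n^3)

For T(n) = 41T(n/5) + O(n^3): log_5(41) = 2.3074. This is Case 3 of the Master Theorem (c > log_b(a), work dominated by root), giving O(n^3).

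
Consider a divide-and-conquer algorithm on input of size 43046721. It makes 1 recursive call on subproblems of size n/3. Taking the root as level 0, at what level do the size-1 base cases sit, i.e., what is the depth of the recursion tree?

For divide and conquer with division factor 3:

Problem sizes at each level:
Level 0: 43046721
Level 1: 14348907
Level 2: 4782969
Level 3: 1594323
Level 4: 531441
Level 5: 177147
Level 6: 59049
Level 7: 19683
Level 8: 6561
Level 9: 2187
Level 10: 729
Level 11: 243
Level 12: 81
Level 13: 27
Level 14: 9
Level 15: 3
Level 16: 1

The root is level 0 and the size-1 base case is level 16 (the tree spans levels 0 through 16, i.e. 17 levels counting the root), so the depth is the number of divisions: log_3(43046721) = 16

The recursion tree depth is log_3(43046721) = 16. At each level, the problem size is divided by 3, so it takes 16 divisions to reduce to a base case of size 1. The algorithm makes 1 recursive call at each level.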